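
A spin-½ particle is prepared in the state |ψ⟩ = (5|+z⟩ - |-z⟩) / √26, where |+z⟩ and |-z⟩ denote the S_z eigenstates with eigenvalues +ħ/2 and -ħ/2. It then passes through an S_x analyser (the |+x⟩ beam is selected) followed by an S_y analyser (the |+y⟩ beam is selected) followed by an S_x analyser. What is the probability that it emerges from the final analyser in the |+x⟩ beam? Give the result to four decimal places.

First analyser (S_x): P(|+x⟩) = |⟨+x|ψ⟩|² = 16/52.
After stage 1 the state is |+x⟩; P(|+y⟩) = |⟨+y|+x⟩|² = 1/2.
After stage 2 the state is |+y⟩; P(|+x⟩) = |⟨+x|+y⟩|² = 1/2.
Joint probability = 16/52 × 1/2 × 1/2 = 0.0769.

0.0769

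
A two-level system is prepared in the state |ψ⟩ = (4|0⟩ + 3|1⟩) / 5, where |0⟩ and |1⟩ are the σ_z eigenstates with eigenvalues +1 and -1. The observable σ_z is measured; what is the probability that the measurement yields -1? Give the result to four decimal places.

The -1 outcome corresponds to |1⟩. Its amplitude in |ψ⟩ is 3/5.
P = |3|² / 25 = 9/25.

0.3600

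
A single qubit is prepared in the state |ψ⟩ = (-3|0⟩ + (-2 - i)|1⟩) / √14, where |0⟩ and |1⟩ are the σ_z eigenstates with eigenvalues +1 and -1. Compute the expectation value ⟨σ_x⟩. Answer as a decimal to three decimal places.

0.857

⟨σ_x⟩ = 2 Re(a* b)/(|a|²+|b|²) with a = -3, b = (-2 - i).
a* b = (6 + 3i), so ⟨σ_x⟩ = 12/14.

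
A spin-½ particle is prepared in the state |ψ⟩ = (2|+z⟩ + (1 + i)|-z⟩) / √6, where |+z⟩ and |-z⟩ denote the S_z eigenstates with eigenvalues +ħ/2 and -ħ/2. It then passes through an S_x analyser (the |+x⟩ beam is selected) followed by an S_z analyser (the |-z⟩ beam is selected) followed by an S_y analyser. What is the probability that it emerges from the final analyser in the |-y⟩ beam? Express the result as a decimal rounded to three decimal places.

First analyser (S_x): P(|+x⟩) = |⟨+x|ψ⟩|² = 10/12.
After stage 1 the state is |+x⟩; P(|-z⟩) = |⟨-z|+x⟩|² = 1/2.
After stage 2 the state is |-z⟩; P(|-y⟩) = |⟨-y|-z⟩|² = 1/2.
Joint probability = 10/12 × 1/2 × 1/2 = 0.208.

0.208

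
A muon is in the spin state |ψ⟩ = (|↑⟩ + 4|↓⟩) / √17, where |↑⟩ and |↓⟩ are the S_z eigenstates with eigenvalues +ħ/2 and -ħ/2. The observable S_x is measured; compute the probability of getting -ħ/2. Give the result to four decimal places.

0.2647

|-x⟩ = (|↑⟩ - |↓⟩)/√2, so ⟨-x|ψ⟩ = (-3) / (√2·√17).
P = |-3|² / 34 = 9/34.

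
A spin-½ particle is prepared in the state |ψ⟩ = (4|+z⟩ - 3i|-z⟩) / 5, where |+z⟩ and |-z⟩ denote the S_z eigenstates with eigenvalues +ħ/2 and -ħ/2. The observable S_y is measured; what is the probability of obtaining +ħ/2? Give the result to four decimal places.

|+y⟩ = (|+z⟩ + i|-z⟩)/√2, so ⟨+y|ψ⟩ = (1) / (√2·5).
P = |1|² / 50 = 1/50.

0.0200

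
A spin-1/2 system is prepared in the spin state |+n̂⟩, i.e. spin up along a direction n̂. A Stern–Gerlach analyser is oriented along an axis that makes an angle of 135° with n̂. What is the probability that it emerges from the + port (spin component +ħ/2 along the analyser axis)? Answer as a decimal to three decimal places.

0.146

For spin-½, the probability of finding spin-up along an axis at angle θ to the initial spin direction is cos²(θ/2); spin-down is sin²(θ/2).
θ = 135°, so P = cos²(67.5°) ≈ 0.146.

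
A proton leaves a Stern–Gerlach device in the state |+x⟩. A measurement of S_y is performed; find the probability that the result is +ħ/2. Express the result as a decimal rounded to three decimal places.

0.500

In the S_z basis, |+x⟩ = (|+z⟩ + |-z⟩)/√2 and |+y⟩ = (|+z⟩ + i|-z⟩)/√2.
|⟨+y|+x⟩|² = 1/2.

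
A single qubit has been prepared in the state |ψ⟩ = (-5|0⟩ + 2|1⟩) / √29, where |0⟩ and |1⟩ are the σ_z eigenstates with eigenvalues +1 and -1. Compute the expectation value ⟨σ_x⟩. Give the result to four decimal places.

-0.6897

⟨σ_x⟩ = 2 Re(a* b)/(|a|²+|b|²) with a = -5, b = 2.
a* b = -10, so ⟨σ_x⟩ = -20/29.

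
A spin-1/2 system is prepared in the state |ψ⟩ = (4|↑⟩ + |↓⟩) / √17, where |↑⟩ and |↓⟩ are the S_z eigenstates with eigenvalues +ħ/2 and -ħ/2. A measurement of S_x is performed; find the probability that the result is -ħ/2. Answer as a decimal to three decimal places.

0.265

|-x⟩ = (|↑⟩ - |↓⟩)/√2, so ⟨-x|ψ⟩ = (3) / (√2·√17).
P = |3|² / 34 = 9/34.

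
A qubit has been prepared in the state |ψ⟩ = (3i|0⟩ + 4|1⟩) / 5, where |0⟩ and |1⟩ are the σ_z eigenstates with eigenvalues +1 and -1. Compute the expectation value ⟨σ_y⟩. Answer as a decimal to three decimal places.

⟨σ_y⟩ = 2 Im(a* b)/(|a|²+|b|²) with a = 3i, b = 4.
a* b = -12i, so ⟨σ_y⟩ = -24/25.

-0.960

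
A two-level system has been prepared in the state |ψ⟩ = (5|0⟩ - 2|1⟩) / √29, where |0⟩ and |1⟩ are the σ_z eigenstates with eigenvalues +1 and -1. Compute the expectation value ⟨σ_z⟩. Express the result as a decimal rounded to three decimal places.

0.724

⟨σ_z⟩ = |a|² - |b|² divided by |a|²+|b|², with a, b the |0⟩, |1⟩ amplitudes.
= (25 - 4)/29 = 21/29.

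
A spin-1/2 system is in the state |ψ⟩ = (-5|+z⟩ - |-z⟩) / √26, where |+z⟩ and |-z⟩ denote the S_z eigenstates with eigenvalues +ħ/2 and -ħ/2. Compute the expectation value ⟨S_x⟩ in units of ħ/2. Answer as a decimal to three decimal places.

0.385

⟨σ_x⟩ = 2 Re(a* b)/(|a|²+|b|²) with a = -5, b = -1.
a* b = 5, so ⟨σ_x⟩ = 10/26.
⟨S_x⟩ = (ħ/2)·⟨σ_x⟩.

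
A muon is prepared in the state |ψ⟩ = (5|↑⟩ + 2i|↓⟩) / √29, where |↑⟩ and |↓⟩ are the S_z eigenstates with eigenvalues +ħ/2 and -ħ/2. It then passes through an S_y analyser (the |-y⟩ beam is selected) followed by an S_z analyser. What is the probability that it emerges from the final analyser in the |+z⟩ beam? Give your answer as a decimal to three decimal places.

First analyser (S_y): P(|-y⟩) = |⟨-y|ψ⟩|² = 9/58.
After stage 1 the state is |-y⟩; P(|+z⟩) = |⟨+z|-y⟩|² = 1/2.
Joint probability = 9/58 × 1/2 = 0.078.

0.078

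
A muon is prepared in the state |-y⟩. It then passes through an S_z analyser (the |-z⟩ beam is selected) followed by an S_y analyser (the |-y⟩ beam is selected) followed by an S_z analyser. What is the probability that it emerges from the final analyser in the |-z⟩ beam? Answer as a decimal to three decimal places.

First analyser (S_z): from |-y⟩, P(|-z⟩) = 1/2.
After stage 1 the state is |-z⟩; P(|-y⟩) = |⟨-y|-z⟩|² = 1/2.
After stage 2 the state is |-y⟩; P(|-z⟩) = |⟨-z|-y⟩|² = 1/2.
Joint probability = 1/2 × 1/2 × 1/2 = 0.125.

0.125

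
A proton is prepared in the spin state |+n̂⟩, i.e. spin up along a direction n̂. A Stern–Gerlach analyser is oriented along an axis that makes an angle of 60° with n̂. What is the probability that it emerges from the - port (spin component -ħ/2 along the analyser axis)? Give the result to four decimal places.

0.2500

For spin-½, the probability of finding spin-up along an axis at angle θ to the initial spin direction is cos²(θ/2); spin-down is sin²(θ/2).
θ = 60°, so P = sin²(30°) ≈ 0.2500.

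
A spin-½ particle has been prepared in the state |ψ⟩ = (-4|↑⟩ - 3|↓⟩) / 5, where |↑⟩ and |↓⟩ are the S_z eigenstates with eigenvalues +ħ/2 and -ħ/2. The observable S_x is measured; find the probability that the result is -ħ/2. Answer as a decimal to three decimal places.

0.020

|-x⟩ = (|↑⟩ - |↓⟩)/√2, so ⟨-x|ψ⟩ = (-1) / (√2·5).
P = |-1|² / 50 = 1/50.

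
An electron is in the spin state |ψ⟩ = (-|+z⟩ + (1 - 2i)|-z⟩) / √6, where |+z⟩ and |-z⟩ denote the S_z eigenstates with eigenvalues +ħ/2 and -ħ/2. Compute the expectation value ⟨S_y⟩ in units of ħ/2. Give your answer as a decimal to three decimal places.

0.667

⟨σ_y⟩ = 2 Im(a* b)/(|a|²+|b|²) with a = -1, b = (1 - 2i).
a* b = (-1 + 2i), so ⟨σ_y⟩ = 4/6.
⟨S_y⟩ = (ħ/2)·⟨σ_y⟩.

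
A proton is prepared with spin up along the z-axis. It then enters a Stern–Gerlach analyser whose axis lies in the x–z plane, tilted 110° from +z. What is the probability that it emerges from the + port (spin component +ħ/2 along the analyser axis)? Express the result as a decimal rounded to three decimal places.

For spin-½, the probability of finding spin-up along an axis at angle θ to the initial spin direction is cos²(θ/2); spin-down is sin²(θ/2).
θ = 110°, so P = cos²(55°) ≈ 0.329.

0.329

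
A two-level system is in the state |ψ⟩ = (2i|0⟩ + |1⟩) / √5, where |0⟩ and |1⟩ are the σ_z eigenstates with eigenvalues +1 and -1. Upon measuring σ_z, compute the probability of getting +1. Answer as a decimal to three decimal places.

The +1 outcome corresponds to |0⟩. Its amplitude in |ψ⟩ is 2i/√5.
P = |2i|² / 5 = 4/5.

0.800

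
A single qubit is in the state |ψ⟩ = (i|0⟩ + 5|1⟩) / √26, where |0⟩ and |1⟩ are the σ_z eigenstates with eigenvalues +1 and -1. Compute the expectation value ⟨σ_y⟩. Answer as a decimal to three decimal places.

⟨σ_y⟩ = 2 Im(a* b)/(|a|²+|b|²) with a = i, b = 5.
a* b = -5i, so ⟨σ_y⟩ = -10/26.

-0.385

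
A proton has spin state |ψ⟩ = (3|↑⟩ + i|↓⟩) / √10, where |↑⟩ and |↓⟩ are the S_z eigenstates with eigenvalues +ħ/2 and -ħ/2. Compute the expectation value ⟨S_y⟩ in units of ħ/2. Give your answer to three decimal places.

⟨σ_y⟩ = 2 Im(a* b)/(|a|²+|b|²) with a = 3, b = i.
a* b = 3i, so ⟨σ_y⟩ = 6/10.
⟨S_y⟩ = (ħ/2)·⟨σ_y⟩.

0.600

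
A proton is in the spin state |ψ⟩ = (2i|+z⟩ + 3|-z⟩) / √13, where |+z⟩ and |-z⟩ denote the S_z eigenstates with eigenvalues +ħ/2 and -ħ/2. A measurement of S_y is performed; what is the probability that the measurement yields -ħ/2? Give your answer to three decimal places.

|-y⟩ = (|+z⟩ - i|-z⟩)/√2, so ⟨-y|ψ⟩ = (5i) / (√2·√13).
P = |5i|² / 26 = 25/26.

0.962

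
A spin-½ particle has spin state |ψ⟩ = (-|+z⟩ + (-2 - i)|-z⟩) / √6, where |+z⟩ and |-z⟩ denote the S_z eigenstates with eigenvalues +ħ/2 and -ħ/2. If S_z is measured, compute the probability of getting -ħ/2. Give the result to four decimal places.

The -ħ/2 outcome corresponds to |-z⟩. Its amplitude in |ψ⟩ is (-2 - i)/√6.
P = |-2 - i|² / 6 = 5/6.

0.8333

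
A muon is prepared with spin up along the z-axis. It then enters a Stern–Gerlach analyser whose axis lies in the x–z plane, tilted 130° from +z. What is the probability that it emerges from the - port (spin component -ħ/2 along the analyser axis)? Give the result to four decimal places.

0.8214

For spin-½, the probability of finding spin-up along an axis at angle θ to the initial spin direction is cos²(θ/2); spin-down is sin²(θ/2).
θ = 130°, so P = sin²(65°) ≈ 0.8214.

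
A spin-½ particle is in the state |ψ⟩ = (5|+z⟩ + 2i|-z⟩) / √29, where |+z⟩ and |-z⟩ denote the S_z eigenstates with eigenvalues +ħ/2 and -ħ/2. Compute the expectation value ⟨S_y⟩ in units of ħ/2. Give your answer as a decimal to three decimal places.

⟨σ_y⟩ = 2 Im(a* b)/(|a|²+|b|²) with a = 5, b = 2i.
a* b = 10i, so ⟨σ_y⟩ = 20/29.
⟨S_y⟩ = (ħ/2)·⟨σ_y⟩.

0.690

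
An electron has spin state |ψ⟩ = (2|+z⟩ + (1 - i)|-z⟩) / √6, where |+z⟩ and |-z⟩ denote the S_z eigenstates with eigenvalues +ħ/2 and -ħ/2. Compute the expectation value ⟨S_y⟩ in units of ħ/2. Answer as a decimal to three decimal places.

-0.667

⟨σ_y⟩ = 2 Im(a* b)/(|a|²+|b|²) with a = 2, b = (1 - i).
a* b = (2 - 2i), so ⟨σ_y⟩ = -4/6.
⟨S_y⟩ = (ħ/2)·⟨σ_y⟩.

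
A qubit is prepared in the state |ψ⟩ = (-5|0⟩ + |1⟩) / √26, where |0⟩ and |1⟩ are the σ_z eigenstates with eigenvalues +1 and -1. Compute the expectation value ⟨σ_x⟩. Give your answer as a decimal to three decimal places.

⟨σ_x⟩ = 2 Re(a* b)/(|a|²+|b|²) with a = -5, b = 1.
a* b = -5, so ⟨σ_x⟩ = -10/26.

-0.385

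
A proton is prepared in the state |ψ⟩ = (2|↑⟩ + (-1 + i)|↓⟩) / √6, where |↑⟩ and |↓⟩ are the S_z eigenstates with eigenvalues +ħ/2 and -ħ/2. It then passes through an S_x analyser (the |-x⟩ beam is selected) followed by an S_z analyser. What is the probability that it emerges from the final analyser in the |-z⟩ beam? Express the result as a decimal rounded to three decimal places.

First analyser (S_x): P(|-x⟩) = |⟨-x|ψ⟩|² = 10/12.
After stage 1 the state is |-x⟩; P(|-z⟩) = |⟨-z|-x⟩|² = 1/2.
Joint probability = 10/12 × 1/2 = 0.417.

0.417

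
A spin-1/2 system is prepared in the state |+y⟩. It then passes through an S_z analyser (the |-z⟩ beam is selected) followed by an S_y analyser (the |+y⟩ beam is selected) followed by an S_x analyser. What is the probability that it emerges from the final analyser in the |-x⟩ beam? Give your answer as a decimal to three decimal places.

0.125

First analyser (S_z): from |+y⟩, P(|-z⟩) = 1/2.
After stage 1 the state is |-z⟩; P(|+y⟩) = |⟨+y|-z⟩|² = 1/2.
After stage 2 the state is |+y⟩; P(|-x⟩) = |⟨-x|+y⟩|² = 1/2.
Joint probability = 1/2 × 1/2 × 1/2 = 0.125.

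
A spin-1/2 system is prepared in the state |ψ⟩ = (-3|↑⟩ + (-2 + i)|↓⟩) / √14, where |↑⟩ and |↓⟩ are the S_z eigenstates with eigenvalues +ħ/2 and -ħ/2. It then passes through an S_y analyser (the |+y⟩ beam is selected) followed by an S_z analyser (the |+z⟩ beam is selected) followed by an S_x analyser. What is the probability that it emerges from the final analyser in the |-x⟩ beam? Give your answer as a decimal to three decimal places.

0.071

First analyser (S_y): P(|+y⟩) = |⟨+y|ψ⟩|² = 8/28.
After stage 1 the state is |+y⟩; P(|+z⟩) = |⟨+z|+y⟩|² = 1/2.
After stage 2 the state is |+z⟩; P(|-x⟩) = |⟨-x|+z⟩|² = 1/2.
Joint probability = 8/28 × 1/2 × 1/2 = 0.071.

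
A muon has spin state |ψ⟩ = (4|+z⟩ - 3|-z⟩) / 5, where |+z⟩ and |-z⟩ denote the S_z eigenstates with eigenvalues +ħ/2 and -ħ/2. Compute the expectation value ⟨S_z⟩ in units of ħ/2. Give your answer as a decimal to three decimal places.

⟨σ_z⟩ = |a|² - |b|² divided by |a|²+|b|², with a, b the |+z⟩, |-z⟩ amplitudes.
= (16 - 9)/25 = 7/25.
⟨S_z⟩ = (ħ/2)·⟨σ_z⟩.

0.280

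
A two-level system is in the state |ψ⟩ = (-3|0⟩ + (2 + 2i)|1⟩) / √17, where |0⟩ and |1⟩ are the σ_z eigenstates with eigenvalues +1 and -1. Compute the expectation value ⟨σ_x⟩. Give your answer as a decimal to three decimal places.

-0.706

⟨σ_x⟩ = 2 Re(a* b)/(|a|²+|b|²) with a = -3, b = (2 + 2i).
a* b = (-6 - 6i), so ⟨σ_x⟩ = -12/17.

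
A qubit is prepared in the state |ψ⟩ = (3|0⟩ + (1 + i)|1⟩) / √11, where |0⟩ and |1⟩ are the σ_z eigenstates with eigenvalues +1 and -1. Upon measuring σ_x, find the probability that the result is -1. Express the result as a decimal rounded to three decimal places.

|-x⟩ = (|0⟩ - |1⟩)/√2, so ⟨-x|ψ⟩ = (2 - i) / (√2·√11).
P = |2 - i|² / 22 = 5/22.

0.227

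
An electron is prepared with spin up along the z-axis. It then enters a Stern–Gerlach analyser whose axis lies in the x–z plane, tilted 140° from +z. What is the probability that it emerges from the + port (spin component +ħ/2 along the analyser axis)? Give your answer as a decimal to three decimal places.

0.117

For spin-½, the probability of finding spin-up along an axis at angle θ to the initial spin direction is cos²(θ/2); spin-down is sin²(θ/2).
θ = 140°, so P = cos²(70°) ≈ 0.117.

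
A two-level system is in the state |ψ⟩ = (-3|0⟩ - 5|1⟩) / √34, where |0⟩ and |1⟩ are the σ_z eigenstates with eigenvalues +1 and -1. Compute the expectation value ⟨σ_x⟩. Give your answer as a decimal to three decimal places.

0.882

⟨σ_x⟩ = 2 Re(a* b)/(|a|²+|b|²) with a = -3, b = -5.
a* b = 15, so ⟨σ_x⟩ = 30/34.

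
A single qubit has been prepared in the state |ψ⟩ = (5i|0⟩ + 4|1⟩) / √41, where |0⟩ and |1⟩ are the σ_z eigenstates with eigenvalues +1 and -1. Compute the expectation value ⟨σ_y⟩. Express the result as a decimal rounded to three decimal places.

-0.976

⟨σ_y⟩ = 2 Im(a* b)/(|a|²+|b|²) with a = 5i, b = 4.
a* b = -20i, so ⟨σ_y⟩ = -40/41.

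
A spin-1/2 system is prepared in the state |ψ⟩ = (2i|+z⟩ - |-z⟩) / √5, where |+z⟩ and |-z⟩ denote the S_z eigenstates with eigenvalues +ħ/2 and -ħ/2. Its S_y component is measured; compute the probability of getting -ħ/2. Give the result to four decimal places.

|-y⟩ = (|+z⟩ - i|-z⟩)/√2, so ⟨-y|ψ⟩ = (i) / (√2·√5).
P = |i|² / 10 = 1/10.

0.1000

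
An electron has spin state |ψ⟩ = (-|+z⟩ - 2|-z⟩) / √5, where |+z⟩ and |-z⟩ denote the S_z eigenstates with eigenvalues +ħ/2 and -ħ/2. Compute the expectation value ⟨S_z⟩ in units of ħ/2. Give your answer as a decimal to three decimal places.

⟨σ_z⟩ = |a|² - |b|² divided by |a|²+|b|², with a, b the |+z⟩, |-z⟩ amplitudes.
= (1 - 4)/5 = -3/5.
⟨S_z⟩ = (ħ/2)·⟨σ_z⟩.

-0.600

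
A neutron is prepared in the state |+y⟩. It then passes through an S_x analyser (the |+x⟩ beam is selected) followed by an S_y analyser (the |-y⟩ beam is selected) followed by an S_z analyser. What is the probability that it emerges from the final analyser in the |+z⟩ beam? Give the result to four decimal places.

First analyser (S_x): from |+y⟩, P(|+x⟩) = 1/2.
After stage 1 the state is |+x⟩; P(|-y⟩) = |⟨-y|+x⟩|² = 1/2.
After stage 2 the state is |-y⟩; P(|+z⟩) = |⟨+z|-y⟩|² = 1/2.
Joint probability = 1/2 × 1/2 × 1/2 = 0.1250.

0.1250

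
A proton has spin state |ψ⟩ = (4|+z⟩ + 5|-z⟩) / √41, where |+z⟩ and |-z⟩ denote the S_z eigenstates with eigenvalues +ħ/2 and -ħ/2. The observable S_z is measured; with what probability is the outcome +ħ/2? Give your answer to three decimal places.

0.390

The +ħ/2 outcome corresponds to |+z⟩. Its amplitude in |ψ⟩ is 4/√41.
P = |4|² / 41 = 16/41.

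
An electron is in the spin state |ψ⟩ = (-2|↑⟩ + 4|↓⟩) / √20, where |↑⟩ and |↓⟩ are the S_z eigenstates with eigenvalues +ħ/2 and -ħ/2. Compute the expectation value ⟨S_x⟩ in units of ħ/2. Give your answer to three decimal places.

⟨σ_x⟩ = 2 Re(a* b)/(|a|²+|b|²) with a = -2, b = 4.
a* b = -8, so ⟨σ_x⟩ = -16/20.
⟨S_x⟩ = (ħ/2)·⟨σ_x⟩.

-0.800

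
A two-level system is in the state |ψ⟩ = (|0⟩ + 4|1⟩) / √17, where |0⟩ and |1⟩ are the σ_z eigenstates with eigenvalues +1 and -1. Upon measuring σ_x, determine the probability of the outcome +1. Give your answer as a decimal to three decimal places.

|+x⟩ = (|0⟩ + |1⟩)/√2, so ⟨+x|ψ⟩ = (5) / (√2·√17).
P = |5|² / 34 = 25/34.

0.735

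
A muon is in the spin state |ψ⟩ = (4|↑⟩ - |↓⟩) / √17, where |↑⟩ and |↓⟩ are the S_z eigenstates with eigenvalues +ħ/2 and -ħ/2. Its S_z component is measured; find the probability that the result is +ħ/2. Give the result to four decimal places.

0.9412

The +ħ/2 outcome corresponds to |↑⟩. Its amplitude in |ψ⟩ is 4/√17.
P = |4|² / 17 = 16/17.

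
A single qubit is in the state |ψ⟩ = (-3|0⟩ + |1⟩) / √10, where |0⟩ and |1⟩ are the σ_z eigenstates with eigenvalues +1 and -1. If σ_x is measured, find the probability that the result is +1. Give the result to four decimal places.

0.2000

|+x⟩ = (|0⟩ + |1⟩)/√2, so ⟨+x|ψ⟩ = (-2) / (√2·√10).
P = |-2|² / 20 = 4/20.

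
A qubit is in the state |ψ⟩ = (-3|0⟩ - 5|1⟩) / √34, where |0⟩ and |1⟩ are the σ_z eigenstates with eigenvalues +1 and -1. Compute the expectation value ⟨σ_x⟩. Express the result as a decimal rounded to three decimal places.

0.882

⟨σ_x⟩ = 2 Re(a* b)/(|a|²+|b|²) with a = -3, b = -5.
a* b = 15, so ⟨σ_x⟩ = 30/34.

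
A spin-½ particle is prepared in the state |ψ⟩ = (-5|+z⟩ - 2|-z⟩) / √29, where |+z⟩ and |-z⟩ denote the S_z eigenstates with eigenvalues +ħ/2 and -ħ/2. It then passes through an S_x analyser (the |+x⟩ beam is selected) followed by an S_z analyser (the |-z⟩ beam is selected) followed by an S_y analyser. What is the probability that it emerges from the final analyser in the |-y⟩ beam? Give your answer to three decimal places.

0.211

First analyser (S_x): P(|+x⟩) = |⟨+x|ψ⟩|² = 49/58.
After stage 1 the state is |+x⟩; P(|-z⟩) = |⟨-z|+x⟩|² = 1/2.
After stage 2 the state is |-z⟩; P(|-y⟩) = |⟨-y|-z⟩|² = 1/2.
Joint probability = 49/58 × 1/2 × 1/2 = 0.211.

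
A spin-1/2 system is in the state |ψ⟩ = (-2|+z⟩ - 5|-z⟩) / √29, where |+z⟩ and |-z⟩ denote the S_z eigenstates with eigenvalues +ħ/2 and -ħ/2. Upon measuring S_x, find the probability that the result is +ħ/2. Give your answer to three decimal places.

0.845

|+x⟩ = (|+z⟩ + |-z⟩)/√2, so ⟨+x|ψ⟩ = (-7) / (√2·√29).
P = |-7|² / 58 = 49/58.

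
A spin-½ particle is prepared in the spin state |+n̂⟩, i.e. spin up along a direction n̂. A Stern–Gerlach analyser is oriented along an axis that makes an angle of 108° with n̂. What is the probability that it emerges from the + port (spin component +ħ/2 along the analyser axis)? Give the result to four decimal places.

For spin-½, the probability of finding spin-up along an axis at angle θ to the initial spin direction is cos²(θ/2); spin-down is sin²(θ/2).
θ = 108°, so P = cos²(54°) ≈ 0.3455.

0.3455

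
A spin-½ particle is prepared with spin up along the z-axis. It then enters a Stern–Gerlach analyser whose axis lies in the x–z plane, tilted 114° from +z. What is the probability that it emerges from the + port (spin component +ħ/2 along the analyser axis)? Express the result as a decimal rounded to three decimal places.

For spin-½, the probability of finding spin-up along an axis at angle θ to the initial spin direction is cos²(θ/2); spin-down is sin²(θ/2).
θ = 114°, so P = cos²(57°) ≈ 0.297.

0.297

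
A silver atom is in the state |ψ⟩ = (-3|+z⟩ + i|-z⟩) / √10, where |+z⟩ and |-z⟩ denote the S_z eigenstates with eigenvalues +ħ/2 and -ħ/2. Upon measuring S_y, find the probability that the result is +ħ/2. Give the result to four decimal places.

0.2000

|+y⟩ = (|+z⟩ + i|-z⟩)/√2, so ⟨+y|ψ⟩ = (-2) / (√2·√10).
P = |-2|² / 20 = 4/20.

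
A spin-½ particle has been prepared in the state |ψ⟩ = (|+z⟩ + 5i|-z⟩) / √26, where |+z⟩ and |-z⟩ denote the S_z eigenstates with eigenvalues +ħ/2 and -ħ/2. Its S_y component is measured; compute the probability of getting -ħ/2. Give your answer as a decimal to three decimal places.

0.308

|-y⟩ = (|+z⟩ - i|-z⟩)/√2, so ⟨-y|ψ⟩ = (-4) / (√2·√26).
P = |-4|² / 52 = 16/52.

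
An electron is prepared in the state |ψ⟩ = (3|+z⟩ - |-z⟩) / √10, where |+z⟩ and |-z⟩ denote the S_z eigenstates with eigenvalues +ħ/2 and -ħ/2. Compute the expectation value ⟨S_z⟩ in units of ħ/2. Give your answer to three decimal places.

0.800

⟨σ_z⟩ = |a|² - |b|² divided by |a|²+|b|², with a, b the |+z⟩, |-z⟩ amplitudes.
= (9 - 1)/10 = 8/10.
⟨S_z⟩ = (ħ/2)·⟨σ_z⟩.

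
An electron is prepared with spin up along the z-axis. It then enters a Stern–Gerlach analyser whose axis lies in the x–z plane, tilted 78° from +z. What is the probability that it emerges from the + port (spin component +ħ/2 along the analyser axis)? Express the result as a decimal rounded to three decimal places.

For spin-½, the probability of finding spin-up along an axis at angle θ to the initial spin direction is cos²(θ/2); spin-down is sin²(θ/2).
θ = 78°, so P = cos²(39°) ≈ 0.604.

0.604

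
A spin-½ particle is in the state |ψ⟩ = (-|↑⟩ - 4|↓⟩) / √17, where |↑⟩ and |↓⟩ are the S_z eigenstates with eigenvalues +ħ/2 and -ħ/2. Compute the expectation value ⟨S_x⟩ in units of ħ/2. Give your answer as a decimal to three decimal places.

0.471

⟨σ_x⟩ = 2 Re(a* b)/(|a|²+|b|²) with a = -1, b = -4.
a* b = 4, so ⟨σ_x⟩ = 8/17.
⟨S_x⟩ = (ħ/2)·⟨σ_x⟩.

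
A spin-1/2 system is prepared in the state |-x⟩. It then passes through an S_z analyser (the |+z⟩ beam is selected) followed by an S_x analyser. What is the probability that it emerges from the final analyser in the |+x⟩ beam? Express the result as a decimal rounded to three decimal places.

0.250

First analyser (S_z): from |-x⟩, P(|+z⟩) = 1/2.
After stage 1 the state is |+z⟩; P(|+x⟩) = |⟨+x|+z⟩|² = 1/2.
Joint probability = 1/2 × 1/2 = 0.250.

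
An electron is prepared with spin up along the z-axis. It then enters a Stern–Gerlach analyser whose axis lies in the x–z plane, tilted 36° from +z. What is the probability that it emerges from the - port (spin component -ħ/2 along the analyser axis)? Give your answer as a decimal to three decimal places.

For spin-½, the probability of finding spin-up along an axis at angle θ to the initial spin direction is cos²(θ/2); spin-down is sin²(θ/2).
θ = 36°, so P = sin²(18°) ≈ 0.095.

0.095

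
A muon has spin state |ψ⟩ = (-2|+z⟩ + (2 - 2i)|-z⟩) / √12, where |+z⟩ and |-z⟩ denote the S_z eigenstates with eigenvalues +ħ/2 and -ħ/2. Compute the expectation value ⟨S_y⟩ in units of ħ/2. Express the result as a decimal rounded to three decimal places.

0.667

⟨σ_y⟩ = 2 Im(a* b)/(|a|²+|b|²) with a = -2, b = (2 - 2i).
a* b = (-4 + 4i), so ⟨σ_y⟩ = 8/12.
⟨S_y⟩ = (ħ/2)·⟨σ_y⟩.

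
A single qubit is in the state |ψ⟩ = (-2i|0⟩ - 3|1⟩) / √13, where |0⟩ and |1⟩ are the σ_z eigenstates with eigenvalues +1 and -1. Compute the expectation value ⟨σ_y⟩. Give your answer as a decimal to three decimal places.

⟨σ_y⟩ = 2 Im(a* b)/(|a|²+|b|²) with a = -2i, b = -3.
a* b = -6i, so ⟨σ_y⟩ = -12/13.

-0.923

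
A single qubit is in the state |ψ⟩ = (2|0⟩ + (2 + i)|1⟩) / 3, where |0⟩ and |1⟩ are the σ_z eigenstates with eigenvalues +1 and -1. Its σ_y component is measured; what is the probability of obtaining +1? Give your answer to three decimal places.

0.722

|+y⟩ = (|0⟩ + i|1⟩)/√2, so ⟨+y|ψ⟩ = (3 - 2i) / (√2·3).
P = |3 - 2i|² / 18 = 13/18.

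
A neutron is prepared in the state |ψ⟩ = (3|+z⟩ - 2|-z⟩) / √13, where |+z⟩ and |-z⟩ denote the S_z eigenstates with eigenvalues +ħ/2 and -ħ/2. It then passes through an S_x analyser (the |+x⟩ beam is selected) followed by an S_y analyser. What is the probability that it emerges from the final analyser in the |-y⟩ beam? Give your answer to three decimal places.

0.019

First analyser (S_x): P(|+x⟩) = |⟨+x|ψ⟩|² = 1/26.
After stage 1 the state is |+x⟩; P(|-y⟩) = |⟨-y|+x⟩|² = 1/2.
Joint probability = 1/26 × 1/2 = 0.019.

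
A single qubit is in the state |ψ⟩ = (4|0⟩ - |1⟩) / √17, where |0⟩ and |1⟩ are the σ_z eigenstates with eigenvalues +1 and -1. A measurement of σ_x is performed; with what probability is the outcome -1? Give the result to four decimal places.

|-x⟩ = (|0⟩ - |1⟩)/√2, so ⟨-x|ψ⟩ = (5) / (√2·√17).
P = |5|² / 34 = 25/34.

0.7353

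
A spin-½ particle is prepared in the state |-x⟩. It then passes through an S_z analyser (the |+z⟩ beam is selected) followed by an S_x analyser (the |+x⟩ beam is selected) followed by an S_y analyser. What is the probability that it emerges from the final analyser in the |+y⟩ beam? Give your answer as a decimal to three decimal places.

First analyser (S_z): from |-x⟩, P(|+z⟩) = 1/2.
After stage 1 the state is |+z⟩; P(|+x⟩) = |⟨+x|+z⟩|² = 1/2.
After stage 2 the state is |+x⟩; P(|+y⟩) = |⟨+y|+x⟩|² = 1/2.
Joint probability = 1/2 × 1/2 × 1/2 = 0.125.

0.125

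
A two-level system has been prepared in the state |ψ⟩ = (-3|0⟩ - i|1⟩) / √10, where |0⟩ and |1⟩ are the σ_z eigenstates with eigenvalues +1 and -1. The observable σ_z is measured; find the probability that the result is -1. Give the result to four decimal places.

The -1 outcome corresponds to |1⟩. Its amplitude in |ψ⟩ is -i/√10.
P = |-i|² / 10 = 1/10.

0.1000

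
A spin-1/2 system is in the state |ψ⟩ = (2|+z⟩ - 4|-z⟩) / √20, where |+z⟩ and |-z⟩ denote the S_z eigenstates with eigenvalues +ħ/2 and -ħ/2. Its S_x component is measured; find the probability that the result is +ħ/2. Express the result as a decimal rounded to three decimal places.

|+x⟩ = (|+z⟩ + |-z⟩)/√2, so ⟨+x|ψ⟩ = (-2) / (√2·√20).
P = |-2|² / 40 = 4/40.

0.100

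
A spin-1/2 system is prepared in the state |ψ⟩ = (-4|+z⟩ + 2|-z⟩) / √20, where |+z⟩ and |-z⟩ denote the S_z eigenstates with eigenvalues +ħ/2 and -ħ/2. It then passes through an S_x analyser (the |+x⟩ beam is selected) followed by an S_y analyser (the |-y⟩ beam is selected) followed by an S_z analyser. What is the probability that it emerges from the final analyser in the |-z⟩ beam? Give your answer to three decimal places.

0.025

First analyser (S_x): P(|+x⟩) = |⟨+x|ψ⟩|² = 4/40.
After stage 1 the state is |+x⟩; P(|-y⟩) = |⟨-y|+x⟩|² = 1/2.
After stage 2 the state is |-y⟩; P(|-z⟩) = |⟨-z|-y⟩|² = 1/2.
Joint probability = 4/40 × 1/2 × 1/2 = 0.025.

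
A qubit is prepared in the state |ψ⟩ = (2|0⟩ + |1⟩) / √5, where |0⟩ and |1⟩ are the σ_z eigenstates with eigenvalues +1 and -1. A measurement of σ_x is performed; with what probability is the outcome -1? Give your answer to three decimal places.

|-x⟩ = (|0⟩ - |1⟩)/√2, so ⟨-x|ψ⟩ = (1) / (√2·√5).
P = |1|² / 10 = 1/10.

0.100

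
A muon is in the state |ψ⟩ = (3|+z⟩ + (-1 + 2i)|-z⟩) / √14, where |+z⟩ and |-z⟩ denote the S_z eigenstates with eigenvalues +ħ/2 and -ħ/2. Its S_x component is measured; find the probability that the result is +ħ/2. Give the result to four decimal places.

0.2857

|+x⟩ = (|+z⟩ + |-z⟩)/√2, so ⟨+x|ψ⟩ = (2 + 2i) / (√2·√14).
P = |2 + 2i|² / 28 = 8/28.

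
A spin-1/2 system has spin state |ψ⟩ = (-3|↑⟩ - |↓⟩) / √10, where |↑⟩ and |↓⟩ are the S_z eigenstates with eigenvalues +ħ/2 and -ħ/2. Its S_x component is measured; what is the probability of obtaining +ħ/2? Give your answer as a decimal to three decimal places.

|+x⟩ = (|↑⟩ + |↓⟩)/√2, so ⟨+x|ψ⟩ = (-4) / (√2·√10).
P = |-4|² / 20 = 16/20.

0.800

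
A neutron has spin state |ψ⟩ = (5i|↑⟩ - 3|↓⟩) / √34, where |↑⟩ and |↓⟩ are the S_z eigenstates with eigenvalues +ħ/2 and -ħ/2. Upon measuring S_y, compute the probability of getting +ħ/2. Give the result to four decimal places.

|+y⟩ = (|↑⟩ + i|↓⟩)/√2, so ⟨+y|ψ⟩ = (8i) / (√2·√34).
P = |8i|² / 68 = 64/68.

0.9412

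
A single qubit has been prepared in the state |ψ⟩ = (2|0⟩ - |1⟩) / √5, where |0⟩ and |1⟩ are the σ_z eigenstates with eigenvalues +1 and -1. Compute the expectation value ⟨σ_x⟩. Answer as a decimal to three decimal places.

⟨σ_x⟩ = 2 Re(a* b)/(|a|²+|b|²) with a = 2, b = -1.
a* b = -2, so ⟨σ_x⟩ = -4/5.

-0.800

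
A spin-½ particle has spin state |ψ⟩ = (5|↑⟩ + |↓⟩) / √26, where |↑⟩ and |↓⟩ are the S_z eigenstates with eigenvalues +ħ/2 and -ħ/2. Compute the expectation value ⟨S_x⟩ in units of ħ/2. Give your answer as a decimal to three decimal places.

⟨σ_x⟩ = 2 Re(a* b)/(|a|²+|b|²) with a = 5, b = 1.
a* b = 5, so ⟨σ_x⟩ = 10/26.
⟨S_x⟩ = (ħ/2)·⟨σ_x⟩.

0.385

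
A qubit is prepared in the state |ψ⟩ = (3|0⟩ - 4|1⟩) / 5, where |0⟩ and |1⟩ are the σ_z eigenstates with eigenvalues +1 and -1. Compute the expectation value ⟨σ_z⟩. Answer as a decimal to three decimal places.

⟨σ_z⟩ = |a|² - |b|² divided by |a|²+|b|², with a, b the |0⟩, |1⟩ amplitudes.
= (9 - 16)/25 = -7/25.

-0.280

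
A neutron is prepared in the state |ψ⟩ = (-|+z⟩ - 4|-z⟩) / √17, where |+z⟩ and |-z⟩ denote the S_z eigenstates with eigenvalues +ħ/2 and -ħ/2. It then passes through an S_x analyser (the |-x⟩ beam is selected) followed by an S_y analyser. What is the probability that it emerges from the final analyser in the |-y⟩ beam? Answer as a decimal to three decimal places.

0.132

First analyser (S_x): P(|-x⟩) = |⟨-x|ψ⟩|² = 9/34.
After stage 1 the state is |-x⟩; P(|-y⟩) = |⟨-y|-x⟩|² = 1/2.
Joint probability = 9/34 × 1/2 = 0.132.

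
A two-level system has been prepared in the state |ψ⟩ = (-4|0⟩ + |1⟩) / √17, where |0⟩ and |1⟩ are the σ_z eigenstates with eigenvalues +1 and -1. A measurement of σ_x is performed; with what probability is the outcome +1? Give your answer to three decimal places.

|+x⟩ = (|0⟩ + |1⟩)/√2, so ⟨+x|ψ⟩ = (-3) / (√2·√17).
P = |-3|² / 34 = 9/34.

0.265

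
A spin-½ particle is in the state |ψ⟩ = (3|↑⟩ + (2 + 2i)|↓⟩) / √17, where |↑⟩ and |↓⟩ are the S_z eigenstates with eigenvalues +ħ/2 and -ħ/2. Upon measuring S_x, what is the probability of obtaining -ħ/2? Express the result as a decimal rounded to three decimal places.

|-x⟩ = (|↑⟩ - |↓⟩)/√2, so ⟨-x|ψ⟩ = (1 - 2i) / (√2·√17).
P = |1 - 2i|² / 34 = 5/34.

0.147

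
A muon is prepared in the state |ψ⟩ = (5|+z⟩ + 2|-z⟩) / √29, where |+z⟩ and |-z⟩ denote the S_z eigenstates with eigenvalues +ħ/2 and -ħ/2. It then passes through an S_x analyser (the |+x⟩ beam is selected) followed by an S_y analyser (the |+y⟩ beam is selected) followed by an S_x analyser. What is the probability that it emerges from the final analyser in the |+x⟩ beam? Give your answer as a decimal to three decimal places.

0.211

First analyser (S_x): P(|+x⟩) = |⟨+x|ψ⟩|² = 49/58.
After stage 1 the state is |+x⟩; P(|+y⟩) = |⟨+y|+x⟩|² = 1/2.
After stage 2 the state is |+y⟩; P(|+x⟩) = |⟨+x|+y⟩|² = 1/2.
Joint probability = 49/58 × 1/2 × 1/2 = 0.211.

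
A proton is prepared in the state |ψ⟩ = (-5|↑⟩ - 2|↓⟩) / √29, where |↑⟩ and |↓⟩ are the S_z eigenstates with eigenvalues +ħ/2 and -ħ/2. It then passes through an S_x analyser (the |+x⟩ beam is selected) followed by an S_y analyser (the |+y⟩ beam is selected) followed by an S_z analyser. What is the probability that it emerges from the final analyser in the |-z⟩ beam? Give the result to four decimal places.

0.2112

First analyser (S_x): P(|+x⟩) = |⟨+x|ψ⟩|² = 49/58.
After stage 1 the state is |+x⟩; P(|+y⟩) = |⟨+y|+x⟩|² = 1/2.
After stage 2 the state is |+y⟩; P(|-z⟩) = |⟨-z|+y⟩|² = 1/2.
Joint probability = 49/58 × 1/2 × 1/2 = 0.2112.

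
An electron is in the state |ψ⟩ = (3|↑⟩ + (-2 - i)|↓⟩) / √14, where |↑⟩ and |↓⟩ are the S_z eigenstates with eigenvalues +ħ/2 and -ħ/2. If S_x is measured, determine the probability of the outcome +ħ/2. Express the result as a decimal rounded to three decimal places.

0.071

|+x⟩ = (|↑⟩ + |↓⟩)/√2, so ⟨+x|ψ⟩ = (1 - i) / (√2·√14).
P = |1 - i|² / 28 = 2/28.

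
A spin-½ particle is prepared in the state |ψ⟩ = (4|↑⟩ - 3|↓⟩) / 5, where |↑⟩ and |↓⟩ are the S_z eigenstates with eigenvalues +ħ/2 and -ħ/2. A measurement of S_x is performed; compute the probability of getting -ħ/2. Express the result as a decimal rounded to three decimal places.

|-x⟩ = (|↑⟩ - |↓⟩)/√2, so ⟨-x|ψ⟩ = (7) / (√2·5).
P = |7|² / 50 = 49/50.

0.980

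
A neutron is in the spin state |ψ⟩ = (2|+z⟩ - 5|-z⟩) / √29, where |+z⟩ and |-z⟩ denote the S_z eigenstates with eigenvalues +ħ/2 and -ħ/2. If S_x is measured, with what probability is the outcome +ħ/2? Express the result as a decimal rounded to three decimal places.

0.155

|+x⟩ = (|+z⟩ + |-z⟩)/√2, so ⟨+x|ψ⟩ = (-3) / (√2·√29).
P = |-3|² / 58 = 9/58.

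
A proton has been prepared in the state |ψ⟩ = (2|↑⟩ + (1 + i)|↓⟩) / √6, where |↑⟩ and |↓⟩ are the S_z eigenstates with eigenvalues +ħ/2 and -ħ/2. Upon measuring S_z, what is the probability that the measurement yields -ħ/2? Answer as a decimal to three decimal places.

The -ħ/2 outcome corresponds to |↓⟩. Its amplitude in |ψ⟩ is (1 + i)/√6.
P = |1 + i|² / 6 = 2/6.

0.333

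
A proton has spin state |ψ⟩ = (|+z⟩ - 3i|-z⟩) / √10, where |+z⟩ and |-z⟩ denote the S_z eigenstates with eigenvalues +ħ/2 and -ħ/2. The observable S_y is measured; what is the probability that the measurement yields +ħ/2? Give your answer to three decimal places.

0.200

|+y⟩ = (|+z⟩ + i|-z⟩)/√2, so ⟨+y|ψ⟩ = (-2) / (√2·√10).
P = |-2|² / 20 = 4/20.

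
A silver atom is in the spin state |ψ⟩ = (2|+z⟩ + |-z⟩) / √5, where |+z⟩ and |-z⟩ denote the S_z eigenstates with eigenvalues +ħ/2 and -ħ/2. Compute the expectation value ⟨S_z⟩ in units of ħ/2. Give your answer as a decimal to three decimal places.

0.600

⟨σ_z⟩ = |a|² - |b|² divided by |a|²+|b|², with a, b the |+z⟩, |-z⟩ amplitudes.
= (4 - 1)/5 = 3/5.
⟨S_z⟩ = (ħ/2)·⟨σ_z⟩.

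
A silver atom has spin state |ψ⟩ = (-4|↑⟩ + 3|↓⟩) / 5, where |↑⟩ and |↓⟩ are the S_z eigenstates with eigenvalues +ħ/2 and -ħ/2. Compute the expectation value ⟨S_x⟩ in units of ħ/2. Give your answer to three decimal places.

⟨σ_x⟩ = 2 Re(a* b)/(|a|²+|b|²) with a = -4, b = 3.
a* b = -12, so ⟨σ_x⟩ = -24/25.
⟨S_x⟩ = (ħ/2)·⟨σ_x⟩.

-0.960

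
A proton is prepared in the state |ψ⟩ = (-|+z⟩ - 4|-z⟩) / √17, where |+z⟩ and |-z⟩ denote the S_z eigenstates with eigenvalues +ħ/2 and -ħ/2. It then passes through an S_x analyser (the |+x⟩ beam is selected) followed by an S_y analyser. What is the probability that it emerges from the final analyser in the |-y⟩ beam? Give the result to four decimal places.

First analyser (S_x): P(|+x⟩) = |⟨+x|ψ⟩|² = 25/34.
After stage 1 the state is |+x⟩; P(|-y⟩) = |⟨-y|+x⟩|² = 1/2.
Joint probability = 25/34 × 1/2 = 0.3676.

0.3676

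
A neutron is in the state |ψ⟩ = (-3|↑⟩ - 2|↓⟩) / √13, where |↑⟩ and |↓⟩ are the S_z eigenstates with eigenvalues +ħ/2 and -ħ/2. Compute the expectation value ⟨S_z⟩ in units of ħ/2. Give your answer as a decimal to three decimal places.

0.385

⟨σ_z⟩ = |a|² - |b|² divided by |a|²+|b|², with a, b the |↑⟩, |↓⟩ amplitudes.
= (9 - 4)/13 = 5/13.
⟨S_z⟩ = (ħ/2)·⟨σ_z⟩.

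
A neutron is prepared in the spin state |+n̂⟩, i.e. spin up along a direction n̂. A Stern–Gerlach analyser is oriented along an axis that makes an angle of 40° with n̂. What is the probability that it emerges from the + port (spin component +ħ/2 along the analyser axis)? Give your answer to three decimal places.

For spin-½, the probability of finding spin-up along an axis at angle θ to the initial spin direction is cos²(θ/2); spin-down is sin²(θ/2).
θ = 40°, so P = cos²(20°) ≈ 0.883.

0.883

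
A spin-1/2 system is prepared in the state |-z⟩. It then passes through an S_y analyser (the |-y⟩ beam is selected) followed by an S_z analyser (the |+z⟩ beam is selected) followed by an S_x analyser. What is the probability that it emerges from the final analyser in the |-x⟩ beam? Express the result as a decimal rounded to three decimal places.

0.125

First analyser (S_y): from |-z⟩, P(|-y⟩) = 1/2.
After stage 1 the state is |-y⟩; P(|+z⟩) = |⟨+z|-y⟩|² = 1/2.
After stage 2 the state is |+z⟩; P(|-x⟩) = |⟨-x|+z⟩|² = 1/2.
Joint probability = 1/2 × 1/2 × 1/2 = 0.125.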